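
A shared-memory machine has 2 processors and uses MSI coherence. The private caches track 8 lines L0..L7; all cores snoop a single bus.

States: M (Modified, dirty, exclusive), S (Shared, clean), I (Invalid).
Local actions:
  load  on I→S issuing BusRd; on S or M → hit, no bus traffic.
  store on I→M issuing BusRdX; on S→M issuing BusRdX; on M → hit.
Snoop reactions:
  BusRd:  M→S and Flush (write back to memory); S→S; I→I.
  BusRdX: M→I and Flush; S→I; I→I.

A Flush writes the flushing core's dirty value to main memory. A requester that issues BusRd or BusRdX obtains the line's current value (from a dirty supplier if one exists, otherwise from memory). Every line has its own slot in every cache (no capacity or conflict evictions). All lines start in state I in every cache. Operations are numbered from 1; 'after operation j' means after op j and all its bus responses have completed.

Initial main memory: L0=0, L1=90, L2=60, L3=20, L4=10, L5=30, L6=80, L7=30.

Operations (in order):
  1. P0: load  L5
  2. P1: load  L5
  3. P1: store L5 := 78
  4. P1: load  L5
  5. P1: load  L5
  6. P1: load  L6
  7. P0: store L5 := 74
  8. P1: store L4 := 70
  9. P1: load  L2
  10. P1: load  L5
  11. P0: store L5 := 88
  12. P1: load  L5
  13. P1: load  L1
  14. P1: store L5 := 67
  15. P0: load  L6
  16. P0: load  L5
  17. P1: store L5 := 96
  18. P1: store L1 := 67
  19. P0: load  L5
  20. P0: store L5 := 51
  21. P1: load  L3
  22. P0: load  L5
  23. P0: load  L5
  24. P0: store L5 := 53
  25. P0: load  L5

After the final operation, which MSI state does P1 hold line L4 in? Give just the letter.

step 1: P0: load  L5  ⟶  SI  (L5)  txn=BusRd  M[L5]=30
step 2: P1: load  L5  ⟶  SS  (L5)  txn=BusRd  M[L5]=30
step 3: P1: store L5 := 78  ⟶  IM  (L5)  txn=BusRdX  M[L5]=30
step 4: P1: load  L5  ⟶  IM  (L5)  txn=∅  M[L5]=30
step 5: P1: load  L5  ⟶  IM  (L5)  txn=∅  M[L5]=30
step 6: P1: load  L6  ⟶  IS  (L6)  txn=BusRd  M[L6]=80
step 7: P0: store L5 := 74  ⟶  MI  (L5)  txn=BusRdX+Flush  M[L5]=78
step 8: P1: store L4 := 70  ⟶  IM  (L4)  txn=BusRdX  M[L4]=10
step 9: P1: load  L2  ⟶  IS  (L2)  txn=BusRd  M[L2]=60
step 10: P1: load  L5  ⟶  SS  (L5)  txn=BusRd+Flush  M[L5]=74
step 11: P0: store L5 := 88  ⟶  MI  (L5)  txn=BusRdX  M[L5]=74
step 12: P1: load  L5  ⟶  SS  (L5)  txn=BusRd+Flush  M[L5]=88
step 13: P1: load  L1  ⟶  IS  (L1)  txn=BusRd  M[L1]=90
step 14: P1: store L5 := 67  ⟶  IM  (L5)  txn=BusRdX  M[L5]=88
step 15: P0: load  L6  ⟶  SS  (L6)  txn=BusRd  M[L6]=80
step 16: P0: load  L5  ⟶  SS  (L5)  txn=BusRd+Flush  M[L5]=67
step 17: P1: store L5 := 96  ⟶  IM  (L5)  txn=BusRdX  M[L5]=67
step 18: P1: store L1 := 67  ⟶  IM  (L1)  txn=BusRdX  M[L1]=90
step 19: P0: load  L5  ⟶  SS  (L5)  txn=BusRd+Flush  M[L5]=96
step 20: P0: store L5 := 51  ⟶  MI  (L5)  txn=BusRdX  M[L5]=96
step 21: P1: load  L3  ⟶  IS  (L3)  txn=BusRd  M[L3]=20
step 22: P0: load  L5  ⟶  MI  (L5)  txn=∅  M[L5]=96
step 23: P0: load  L5  ⟶  MI  (L5)  txn=∅  M[L5]=96
step 24: P0: store L5 := 53  ⟶  MI  (L5)  txn=∅  M[L5]=96
step 25: P0: load  L5  ⟶  MI  (L5)  txn=∅  M[L5]=96

state = M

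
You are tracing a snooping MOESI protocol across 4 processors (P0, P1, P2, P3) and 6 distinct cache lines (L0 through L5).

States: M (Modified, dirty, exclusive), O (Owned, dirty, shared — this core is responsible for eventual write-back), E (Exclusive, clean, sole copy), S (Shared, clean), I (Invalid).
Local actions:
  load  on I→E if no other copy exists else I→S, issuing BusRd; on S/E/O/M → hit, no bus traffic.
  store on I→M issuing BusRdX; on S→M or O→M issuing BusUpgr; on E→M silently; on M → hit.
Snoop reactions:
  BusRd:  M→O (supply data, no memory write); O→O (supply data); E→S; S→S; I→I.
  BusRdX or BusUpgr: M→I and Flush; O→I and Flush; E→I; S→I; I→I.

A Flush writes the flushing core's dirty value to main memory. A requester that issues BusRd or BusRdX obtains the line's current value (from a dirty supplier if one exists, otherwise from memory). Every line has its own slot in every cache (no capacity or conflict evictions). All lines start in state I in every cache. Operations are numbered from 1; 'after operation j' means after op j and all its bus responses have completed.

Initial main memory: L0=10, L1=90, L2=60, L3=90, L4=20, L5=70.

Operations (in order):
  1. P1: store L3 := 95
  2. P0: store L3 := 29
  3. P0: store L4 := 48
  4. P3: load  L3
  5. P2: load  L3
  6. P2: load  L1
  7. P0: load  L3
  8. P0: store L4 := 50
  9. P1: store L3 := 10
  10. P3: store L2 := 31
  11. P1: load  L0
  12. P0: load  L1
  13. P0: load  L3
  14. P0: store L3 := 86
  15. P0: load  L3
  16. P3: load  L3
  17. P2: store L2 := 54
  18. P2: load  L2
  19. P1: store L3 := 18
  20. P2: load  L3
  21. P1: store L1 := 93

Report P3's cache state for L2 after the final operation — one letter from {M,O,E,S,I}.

state = I

step 1: P1: store L3 := 95  ⟶  IMII  (L3)  txn=BusRdX  M[L3]=90
step 2: P0: store L3 := 29  ⟶  MIII  (L3)  txn=BusRdX+Flush  M[L3]=95
step 3: P0: store L4 := 48  ⟶  MIII  (L4)  txn=BusRdX  M[L4]=20
step 4: P3: load  L3  ⟶  OIIS  (L3)  txn=BusRd  M[L3]=95
step 5: P2: load  L3  ⟶  OISS  (L3)  txn=BusRd  M[L3]=95
step 6: P2: load  L1  ⟶  IIEI  (L1)  txn=BusRd  M[L1]=90
step 7: P0: load  L3  ⟶  OISS  (L3)  txn=∅  M[L3]=95
step 8: P0: store L4 := 50  ⟶  MIII  (L4)  txn=∅  M[L4]=20
step 9: P1: store L3 := 10  ⟶  IMII  (L3)  txn=BusRdX+Flush  M[L3]=29
step 10: P3: store L2 := 31  ⟶  IIIM  (L2)  txn=BusRdX  M[L2]=60
step 11: P1: load  L0  ⟶  IEII  (L0)  txn=BusRd  M[L0]=10
step 12: P0: load  L1  ⟶  SISI  (L1)  txn=BusRd  M[L1]=90
step 13: P0: load  L3  ⟶  SOII  (L3)  txn=BusRd  M[L3]=29
step 14: P0: store L3 := 86  ⟶  MIII  (L3)  txn=BusUpgr+Flush  M[L3]=10
step 15: P0: load  L3  ⟶  MIII  (L3)  txn=∅  M[L3]=10
step 16: P3: load  L3  ⟶  OIIS  (L3)  txn=BusRd  M[L3]=10
step 17: P2: store L2 := 54  ⟶  IIMI  (L2)  txn=BusRdX+Flush  M[L2]=31
step 18: P2: load  L2  ⟶  IIMI  (L2)  txn=∅  M[L2]=31
step 19: P1: store L3 := 18  ⟶  IMII  (L3)  txn=BusRdX+Flush  M[L3]=86
step 20: P2: load  L3  ⟶  IOSI  (L3)  txn=BusRd  M[L3]=86
step 21: P1: store L1 := 93  ⟶  IMII  (L1)  txn=BusRdX  M[L1]=90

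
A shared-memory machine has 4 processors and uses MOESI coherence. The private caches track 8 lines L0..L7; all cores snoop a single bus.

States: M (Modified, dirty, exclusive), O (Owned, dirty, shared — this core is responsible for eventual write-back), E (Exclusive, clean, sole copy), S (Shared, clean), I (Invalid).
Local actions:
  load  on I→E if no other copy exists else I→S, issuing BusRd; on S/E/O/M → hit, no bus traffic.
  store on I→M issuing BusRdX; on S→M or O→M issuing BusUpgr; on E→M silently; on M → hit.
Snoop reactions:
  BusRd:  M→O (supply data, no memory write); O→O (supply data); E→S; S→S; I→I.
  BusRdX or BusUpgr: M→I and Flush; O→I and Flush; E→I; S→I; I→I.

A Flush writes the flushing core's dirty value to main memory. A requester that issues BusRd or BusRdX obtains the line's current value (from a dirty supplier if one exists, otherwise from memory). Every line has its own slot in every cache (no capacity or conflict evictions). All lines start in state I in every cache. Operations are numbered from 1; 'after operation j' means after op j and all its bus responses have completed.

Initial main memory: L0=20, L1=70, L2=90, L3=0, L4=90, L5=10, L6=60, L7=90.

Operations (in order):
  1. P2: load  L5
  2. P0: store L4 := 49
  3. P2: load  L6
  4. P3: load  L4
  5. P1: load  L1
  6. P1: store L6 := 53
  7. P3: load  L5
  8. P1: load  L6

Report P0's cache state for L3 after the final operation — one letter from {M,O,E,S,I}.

state = I

1. P2: load  L5  bus=[BusRd]  L5: P0=I P1=I P2=E P3=I  mem[L5]=10
2. P0: store L4 := 49  bus=[BusRdX]  L4: P0=M P1=I P2=I P3=I  mem[L4]=90
3. P2: load  L6  bus=[BusRd]  L6: P0=I P1=I P2=E P3=I  mem[L6]=60
4. P3: load  L4  bus=[BusRd]  L4: P0=O P1=I P2=I P3=S  mem[L4]=90
5. P1: load  L1  bus=[BusRd]  L1: P0=I P1=E P2=I P3=I  mem[L1]=70
6. P1: store L6 := 53  bus=[BusRdX]  L6: P0=I P1=M P2=I P3=I  mem[L6]=60
7. P3: load  L5  bus=[BusRd]  L5: P0=I P1=I P2=S P3=S  mem[L5]=10
8. P1: load  L6  bus=[-]  L6: P0=I P1=M P2=I P3=I  mem[L6]=60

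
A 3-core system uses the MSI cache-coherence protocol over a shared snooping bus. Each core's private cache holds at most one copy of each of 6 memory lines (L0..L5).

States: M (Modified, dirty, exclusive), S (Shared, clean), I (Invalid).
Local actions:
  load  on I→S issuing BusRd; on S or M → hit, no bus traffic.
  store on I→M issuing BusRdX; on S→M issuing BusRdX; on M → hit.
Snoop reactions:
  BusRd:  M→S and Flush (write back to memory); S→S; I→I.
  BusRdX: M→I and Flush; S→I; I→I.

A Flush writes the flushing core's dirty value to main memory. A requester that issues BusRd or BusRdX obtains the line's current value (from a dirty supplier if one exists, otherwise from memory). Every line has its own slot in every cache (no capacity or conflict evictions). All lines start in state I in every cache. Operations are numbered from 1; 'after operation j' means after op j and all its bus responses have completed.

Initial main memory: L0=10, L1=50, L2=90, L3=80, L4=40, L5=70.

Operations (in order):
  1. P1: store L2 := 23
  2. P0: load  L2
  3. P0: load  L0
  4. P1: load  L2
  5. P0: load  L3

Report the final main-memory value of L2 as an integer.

memory[L2] = 23

[1] P1: store L2 := 23 | P0:I, P1:M(23), P2:I | bus: BusRdX
[2] P0: load  L2 | P0:S(23), P1:S(23), P2:I | bus: BusRd,Flush
[3] P0: load  L0 | P0:S(10), P1:I, P2:I | bus: BusRd
[4] P1: load  L2 | P0:S(23), P1:S(23), P2:I | bus: none
[5] P0: load  L3 | P0:S(80), P1:I, P2:I | bus: BusRd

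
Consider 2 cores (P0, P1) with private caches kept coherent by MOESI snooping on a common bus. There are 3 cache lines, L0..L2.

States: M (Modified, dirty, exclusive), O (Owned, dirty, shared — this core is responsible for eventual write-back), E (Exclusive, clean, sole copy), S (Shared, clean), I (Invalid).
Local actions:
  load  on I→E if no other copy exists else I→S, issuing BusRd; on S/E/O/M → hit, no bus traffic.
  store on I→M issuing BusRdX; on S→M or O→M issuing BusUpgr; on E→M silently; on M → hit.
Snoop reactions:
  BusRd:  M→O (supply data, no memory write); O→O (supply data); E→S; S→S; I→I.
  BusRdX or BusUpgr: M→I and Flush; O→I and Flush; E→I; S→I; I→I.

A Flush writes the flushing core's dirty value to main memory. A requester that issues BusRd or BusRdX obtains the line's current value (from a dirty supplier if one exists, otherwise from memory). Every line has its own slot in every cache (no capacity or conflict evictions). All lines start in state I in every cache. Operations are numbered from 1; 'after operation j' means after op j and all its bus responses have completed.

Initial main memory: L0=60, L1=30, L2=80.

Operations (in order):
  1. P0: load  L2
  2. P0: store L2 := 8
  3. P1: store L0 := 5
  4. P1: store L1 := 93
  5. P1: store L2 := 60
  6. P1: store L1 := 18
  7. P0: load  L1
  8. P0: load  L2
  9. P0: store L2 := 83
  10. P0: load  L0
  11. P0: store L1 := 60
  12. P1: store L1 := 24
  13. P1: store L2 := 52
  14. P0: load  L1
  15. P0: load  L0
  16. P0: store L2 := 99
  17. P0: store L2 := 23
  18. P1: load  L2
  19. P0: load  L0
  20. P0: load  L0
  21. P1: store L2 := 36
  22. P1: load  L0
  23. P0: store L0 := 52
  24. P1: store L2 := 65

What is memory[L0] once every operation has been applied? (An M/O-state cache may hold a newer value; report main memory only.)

step 1: P0: load  L2  ⟶  EI  (L2)  txn=BusRd  M[L2]=80
step 2: P0: store L2 := 8  ⟶  MI  (L2)  txn=∅  M[L2]=80
step 3: P1: store L0 := 5  ⟶  IM  (L0)  txn=BusRdX  M[L0]=60
step 4: P1: store L1 := 93  ⟶  IM  (L1)  txn=BusRdX  M[L1]=30
step 5: P1: store L2 := 60  ⟶  IM  (L2)  txn=BusRdX+Flush  M[L2]=8
step 6: P1: store L1 := 18  ⟶  IM  (L1)  txn=∅  M[L1]=30
step 7: P0: load  L1  ⟶  SO  (L1)  txn=BusRd  M[L1]=30
step 8: P0: load  L2  ⟶  SO  (L2)  txn=BusRd  M[L2]=8
step 9: P0: store L2 := 83  ⟶  MI  (L2)  txn=BusUpgr+Flush  M[L2]=60
step 10: P0: load  L0  ⟶  SO  (L0)  txn=BusRd  M[L0]=60
step 11: P0: store L1 := 60  ⟶  MI  (L1)  txn=BusUpgr+Flush  M[L1]=18
step 12: P1: store L1 := 24  ⟶  IM  (L1)  txn=BusRdX+Flush  M[L1]=60
step 13: P1: store L2 := 52  ⟶  IM  (L2)  txn=BusRdX+Flush  M[L2]=83
step 14: P0: load  L1  ⟶  SO  (L1)  txn=BusRd  M[L1]=60
step 15: P0: load  L0  ⟶  SO  (L0)  txn=∅  M[L0]=60
step 16: P0: store L2 := 99  ⟶  MI  (L2)  txn=BusRdX+Flush  M[L2]=52
step 17: P0: store L2 := 23  ⟶  MI  (L2)  txn=∅  M[L2]=52
step 18: P1: load  L2  ⟶  OS  (L2)  txn=BusRd  M[L2]=52
step 19: P0: load  L0  ⟶  SO  (L0)  txn=∅  M[L0]=60
step 20: P0: load  L0  ⟶  SO  (L0)  txn=∅  M[L0]=60
step 21: P1: store L2 := 36  ⟶  IM  (L2)  txn=BusUpgr+Flush  M[L2]=23
step 22: P1: load  L0  ⟶  SO  (L0)  txn=∅  M[L0]=60
step 23: P0: store L0 := 52  ⟶  MI  (L0)  txn=BusUpgr+Flush  M[L0]=5
step 24: P1: store L2 := 65  ⟶  IM  (L2)  txn=∅  M[L2]=23

memory[L0] = 5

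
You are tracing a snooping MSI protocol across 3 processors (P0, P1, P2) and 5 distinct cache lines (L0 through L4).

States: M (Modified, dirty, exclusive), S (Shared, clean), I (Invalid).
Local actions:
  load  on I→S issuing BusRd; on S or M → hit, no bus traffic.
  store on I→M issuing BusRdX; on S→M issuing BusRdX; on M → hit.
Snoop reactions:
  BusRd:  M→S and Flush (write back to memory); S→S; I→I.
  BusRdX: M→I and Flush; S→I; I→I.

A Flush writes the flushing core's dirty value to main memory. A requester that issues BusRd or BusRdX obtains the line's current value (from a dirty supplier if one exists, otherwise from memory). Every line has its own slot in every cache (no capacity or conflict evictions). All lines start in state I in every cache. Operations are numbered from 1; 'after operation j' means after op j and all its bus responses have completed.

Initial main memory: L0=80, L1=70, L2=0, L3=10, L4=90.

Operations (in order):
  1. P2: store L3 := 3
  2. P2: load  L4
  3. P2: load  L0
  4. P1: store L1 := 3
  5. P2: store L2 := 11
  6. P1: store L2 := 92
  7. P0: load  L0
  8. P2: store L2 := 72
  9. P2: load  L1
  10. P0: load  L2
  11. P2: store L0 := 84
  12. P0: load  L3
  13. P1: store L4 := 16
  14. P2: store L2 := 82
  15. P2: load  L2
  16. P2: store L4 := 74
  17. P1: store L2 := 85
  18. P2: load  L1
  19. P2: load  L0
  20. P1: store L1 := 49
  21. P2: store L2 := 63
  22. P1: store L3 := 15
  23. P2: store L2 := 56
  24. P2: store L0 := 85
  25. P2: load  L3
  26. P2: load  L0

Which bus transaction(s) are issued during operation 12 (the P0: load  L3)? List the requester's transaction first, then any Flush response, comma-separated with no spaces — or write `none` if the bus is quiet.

[1] P2: store L3 := 3 | P0:I, P1:I, P2:M(3) | bus: BusRdX
[2] P2: load  L4 | P0:I, P1:I, P2:S(90) | bus: BusRd
[3] P2: load  L0 | P0:I, P1:I, P2:S(80) | bus: BusRd
[4] P1: store L1 := 3 | P0:I, P1:M(3), P2:I | bus: BusRdX
[5] P2: store L2 := 11 | P0:I, P1:I, P2:M(11) | bus: BusRdX
[6] P1: store L2 := 92 | P0:I, P1:M(92), P2:I | bus: BusRdX,Flush
[7] P0: load  L0 | P0:S(80), P1:I, P2:S(80) | bus: BusRd
[8] P2: store L2 := 72 | P0:I, P1:I, P2:M(72) | bus: BusRdX,Flush
[9] P2: load  L1 | P0:I, P1:S(3), P2:S(3) | bus: BusRd,Flush
[10] P0: load  L2 | P0:S(72), P1:I, P2:S(72) | bus: BusRd,Flush
[11] P2: store L0 := 84 | P0:I, P1:I, P2:M(84) | bus: BusRdX
[12] P0: load  L3 | P0:S(3), P1:I, P2:S(3) | bus: BusRd,Flush
[13] P1: store L4 := 16 | P0:I, P1:M(16), P2:I | bus: BusRdX
[14] P2: store L2 := 82 | P0:I, P1:I, P2:M(82) | bus: BusRdX
[15] P2: load  L2 | P0:I, P1:I, P2:M(82) | bus: none
[16] P2: store L4 := 74 | P0:I, P1:I, P2:M(74) | bus: BusRdX,Flush
[17] P1: store L2 := 85 | P0:I, P1:M(85), P2:I | bus: BusRdX,Flush
[18] P2: load  L1 | P0:I, P1:S(3), P2:S(3) | bus: none
[19] P2: load  L0 | P0:I, P1:I, P2:M(84) | bus: none
[20] P1: store L1 := 49 | P0:I, P1:M(49), P2:I | bus: BusRdX
[21] P2: store L2 := 63 | P0:I, P1:I, P2:M(63) | bus: BusRdX,Flush
[22] P1: store L3 := 15 | P0:I, P1:M(15), P2:I | bus: BusRdX
[23] P2: store L2 := 56 | P0:I, P1:I, P2:M(56) | bus: none
[24] P2: store L0 := 85 | P0:I, P1:I, P2:M(85) | bus: none
[25] P2: load  L3 | P0:I, P1:S(15), P2:S(15) | bus: BusRd,Flush
[26] P2: load  L0 | P0:I, P1:I, P2:M(85) | bus: none

bus = BusRd,Flush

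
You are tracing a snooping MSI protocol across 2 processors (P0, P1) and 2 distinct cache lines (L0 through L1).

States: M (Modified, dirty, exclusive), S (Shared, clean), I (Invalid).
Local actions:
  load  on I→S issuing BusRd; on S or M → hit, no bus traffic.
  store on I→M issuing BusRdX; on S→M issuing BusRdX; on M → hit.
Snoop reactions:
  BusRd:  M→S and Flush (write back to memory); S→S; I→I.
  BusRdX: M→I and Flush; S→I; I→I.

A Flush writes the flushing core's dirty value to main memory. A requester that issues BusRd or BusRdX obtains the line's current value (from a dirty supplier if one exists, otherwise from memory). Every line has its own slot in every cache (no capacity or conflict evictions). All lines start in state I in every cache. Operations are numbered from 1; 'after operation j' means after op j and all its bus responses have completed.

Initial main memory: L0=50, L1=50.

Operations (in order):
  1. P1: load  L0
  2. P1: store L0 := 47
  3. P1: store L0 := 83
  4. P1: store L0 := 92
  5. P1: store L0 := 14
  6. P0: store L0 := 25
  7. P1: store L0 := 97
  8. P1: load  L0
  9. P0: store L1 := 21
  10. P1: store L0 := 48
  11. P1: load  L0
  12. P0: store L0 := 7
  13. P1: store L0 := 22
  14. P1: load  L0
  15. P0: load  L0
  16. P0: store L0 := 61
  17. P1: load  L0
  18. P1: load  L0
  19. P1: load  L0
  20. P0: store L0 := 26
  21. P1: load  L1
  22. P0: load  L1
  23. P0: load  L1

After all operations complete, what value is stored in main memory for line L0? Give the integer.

memory[L0] = 61

step 1: P1: load  L0  ⟶  IS  (L0)  txn=BusRd  M[L0]=50
step 2: P1: store L0 := 47  ⟶  IM  (L0)  txn=BusRdX  M[L0]=50
step 3: P1: store L0 := 83  ⟶  IM  (L0)  txn=∅  M[L0]=50
step 4: P1: store L0 := 92  ⟶  IM  (L0)  txn=∅  M[L0]=50
step 5: P1: store L0 := 14  ⟶  IM  (L0)  txn=∅  M[L0]=50
step 6: P0: store L0 := 25  ⟶  MI  (L0)  txn=BusRdX+Flush  M[L0]=14
step 7: P1: store L0 := 97  ⟶  IM  (L0)  txn=BusRdX+Flush  M[L0]=25
step 8: P1: load  L0  ⟶  IM  (L0)  txn=∅  M[L0]=25
step 9: P0: store L1 := 21  ⟶  MI  (L1)  txn=BusRdX  M[L1]=50
step 10: P1: store L0 := 48  ⟶  IM  (L0)  txn=∅  M[L0]=25
step 11: P1: load  L0  ⟶  IM  (L0)  txn=∅  M[L0]=25
step 12: P0: store L0 := 7  ⟶  MI  (L0)  txn=BusRdX+Flush  M[L0]=48
step 13: P1: store L0 := 22  ⟶  IM  (L0)  txn=BusRdX+Flush  M[L0]=7
step 14: P1: load  L0  ⟶  IM  (L0)  txn=∅  M[L0]=7
step 15: P0: load  L0  ⟶  SS  (L0)  txn=BusRd+Flush  M[L0]=22
step 16: P0: store L0 := 61  ⟶  MI  (L0)  txn=BusRdX  M[L0]=22
step 17: P1: load  L0  ⟶  SS  (L0)  txn=BusRd+Flush  M[L0]=61
step 18: P1: load  L0  ⟶  SS  (L0)  txn=∅  M[L0]=61
step 19: P1: load  L0  ⟶  SS  (L0)  txn=∅  M[L0]=61
step 20: P0: store L0 := 26  ⟶  MI  (L0)  txn=BusRdX  M[L0]=61
step 21: P1: load  L1  ⟶  SS  (L1)  txn=BusRd+Flush  M[L1]=21
step 22: P0: load  L1  ⟶  SS  (L1)  txn=∅  M[L1]=21
step 23: P0: load  L1  ⟶  SS  (L1)  txn=∅  M[L1]=21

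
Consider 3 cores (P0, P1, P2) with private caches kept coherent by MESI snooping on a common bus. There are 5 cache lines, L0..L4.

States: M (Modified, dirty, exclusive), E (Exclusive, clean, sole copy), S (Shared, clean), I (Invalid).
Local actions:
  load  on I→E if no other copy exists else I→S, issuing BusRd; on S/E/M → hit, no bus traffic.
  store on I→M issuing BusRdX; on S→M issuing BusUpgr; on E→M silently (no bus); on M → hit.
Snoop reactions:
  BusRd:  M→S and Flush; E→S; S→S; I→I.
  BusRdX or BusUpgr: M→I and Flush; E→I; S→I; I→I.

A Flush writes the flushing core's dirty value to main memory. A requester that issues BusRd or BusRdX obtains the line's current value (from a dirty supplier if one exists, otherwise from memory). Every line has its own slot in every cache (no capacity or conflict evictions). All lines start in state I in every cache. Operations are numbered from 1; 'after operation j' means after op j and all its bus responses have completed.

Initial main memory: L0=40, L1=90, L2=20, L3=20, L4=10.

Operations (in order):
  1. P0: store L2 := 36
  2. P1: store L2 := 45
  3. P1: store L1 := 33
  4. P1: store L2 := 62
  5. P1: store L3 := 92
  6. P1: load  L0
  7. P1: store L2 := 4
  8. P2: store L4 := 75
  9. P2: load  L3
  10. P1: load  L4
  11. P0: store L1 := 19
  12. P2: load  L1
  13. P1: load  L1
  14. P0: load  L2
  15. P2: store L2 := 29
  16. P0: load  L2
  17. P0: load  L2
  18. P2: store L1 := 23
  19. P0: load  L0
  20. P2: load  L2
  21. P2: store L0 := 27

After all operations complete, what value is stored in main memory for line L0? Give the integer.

[1] P0: store L2 := 36 | P0:M(36), P1:I, P2:I | bus: BusRdX
[2] P1: store L2 := 45 | P0:I, P1:M(45), P2:I | bus: BusRdX,Flush
[3] P1: store L1 := 33 | P0:I, P1:M(33), P2:I | bus: BusRdX
[4] P1: store L2 := 62 | P0:I, P1:M(62), P2:I | bus: none
[5] P1: store L3 := 92 | P0:I, P1:M(92), P2:I | bus: BusRdX
[6] P1: load  L0 | P0:I, P1:E(40), P2:I | bus: BusRd
[7] P1: store L2 := 4 | P0:I, P1:M(4), P2:I | bus: none
[8] P2: store L4 := 75 | P0:I, P1:I, P2:M(75) | bus: BusRdX
[9] P2: load  L3 | P0:I, P1:S(92), P2:S(92) | bus: BusRd,Flush
[10] P1: load  L4 | P0:I, P1:S(75), P2:S(75) | bus: BusRd,Flush
[11] P0: store L1 := 19 | P0:M(19), P1:I, P2:I | bus: BusRdX,Flush
[12] P2: load  L1 | P0:S(19), P1:I, P2:S(19) | bus: BusRd,Flush
[13] P1: load  L1 | P0:S(19), P1:S(19), P2:S(19) | bus: BusRd
[14] P0: load  L2 | P0:S(4), P1:S(4), P2:I | bus: BusRd,Flush
[15] P2: store L2 := 29 | P0:I, P1:I, P2:M(29) | bus: BusRdX
[16] P0: load  L2 | P0:S(29), P1:I, P2:S(29) | bus: BusRd,Flush
[17] P0: load  L2 | P0:S(29), P1:I, P2:S(29) | bus: none
[18] P2: store L1 := 23 | P0:I, P1:I, P2:M(23) | bus: BusUpgr
[19] P0: load  L0 | P0:S(40), P1:S(40), P2:I | bus: BusRd
[20] P2: load  L2 | P0:S(29), P1:I, P2:S(29) | bus: none
[21] P2: store L0 := 27 | P0:I, P1:I, P2:M(27) | bus: BusRdX

memory[L0] = 40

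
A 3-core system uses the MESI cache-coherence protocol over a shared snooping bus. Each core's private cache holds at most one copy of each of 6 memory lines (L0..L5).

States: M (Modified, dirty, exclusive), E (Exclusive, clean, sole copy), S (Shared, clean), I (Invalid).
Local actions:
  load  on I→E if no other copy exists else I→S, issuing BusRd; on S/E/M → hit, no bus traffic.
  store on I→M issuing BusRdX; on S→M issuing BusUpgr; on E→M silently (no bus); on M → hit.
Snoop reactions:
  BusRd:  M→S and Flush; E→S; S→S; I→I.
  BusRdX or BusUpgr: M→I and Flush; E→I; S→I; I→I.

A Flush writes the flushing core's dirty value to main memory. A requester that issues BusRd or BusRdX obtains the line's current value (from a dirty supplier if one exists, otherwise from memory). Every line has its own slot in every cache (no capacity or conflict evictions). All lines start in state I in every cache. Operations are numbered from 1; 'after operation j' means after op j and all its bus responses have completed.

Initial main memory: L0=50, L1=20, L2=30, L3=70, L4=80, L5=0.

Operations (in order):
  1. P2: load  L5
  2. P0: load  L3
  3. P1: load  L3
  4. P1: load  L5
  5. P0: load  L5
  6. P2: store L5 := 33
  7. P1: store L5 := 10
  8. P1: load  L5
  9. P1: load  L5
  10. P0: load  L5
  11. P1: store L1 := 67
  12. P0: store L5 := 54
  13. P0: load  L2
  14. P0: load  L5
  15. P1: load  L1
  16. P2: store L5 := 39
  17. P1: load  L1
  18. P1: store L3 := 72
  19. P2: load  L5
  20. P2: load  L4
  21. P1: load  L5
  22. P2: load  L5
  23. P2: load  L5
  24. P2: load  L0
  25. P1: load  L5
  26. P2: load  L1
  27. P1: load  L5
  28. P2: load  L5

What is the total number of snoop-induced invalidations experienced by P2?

step 1: P2: load  L5  ⟶  IIE  (L5)  txn=BusRd  M[L5]=0
step 2: P0: load  L3  ⟶  EII  (L3)  txn=BusRd  M[L3]=70
step 3: P1: load  L3  ⟶  SSI  (L3)  txn=BusRd  M[L3]=70
step 4: P1: load  L5  ⟶  ISS  (L5)  txn=BusRd  M[L5]=0
step 5: P0: load  L5  ⟶  SSS  (L5)  txn=BusRd  M[L5]=0
step 6: P2: store L5 := 33  ⟶  IIM  (L5)  txn=BusUpgr  M[L5]=0
step 7: P1: store L5 := 10  ⟶  IMI  (L5)  txn=BusRdX+Flush  M[L5]=33
step 8: P1: load  L5  ⟶  IMI  (L5)  txn=∅  M[L5]=33
step 9: P1: load  L5  ⟶  IMI  (L5)  txn=∅  M[L5]=33
step 10: P0: load  L5  ⟶  SSI  (L5)  txn=BusRd+Flush  M[L5]=10
step 11: P1: store L1 := 67  ⟶  IMI  (L1)  txn=BusRdX  M[L1]=20
step 12: P0: store L5 := 54  ⟶  MII  (L5)  txn=BusUpgr  M[L5]=10
step 13: P0: load  L2  ⟶  EII  (L2)  txn=BusRd  M[L2]=30
step 14: P0: load  L5  ⟶  MII  (L5)  txn=∅  M[L5]=10
step 15: P1: load  L1  ⟶  IMI  (L1)  txn=∅  M[L1]=20
step 16: P2: store L5 := 39  ⟶  IIM  (L5)  txn=BusRdX+Flush  M[L5]=54
step 17: P1: load  L1  ⟶  IMI  (L1)  txn=∅  M[L1]=20
step 18: P1: store L3 := 72  ⟶  IMI  (L3)  txn=BusUpgr  M[L3]=70
step 19: P2: load  L5  ⟶  IIM  (L5)  txn=∅  M[L5]=54
step 20: P2: load  L4  ⟶  IIE  (L4)  txn=BusRd  M[L4]=80
step 21: P1: load  L5  ⟶  ISS  (L5)  txn=BusRd+Flush  M[L5]=39
step 22: P2: load  L5  ⟶  ISS  (L5)  txn=∅  M[L5]=39
step 23: P2: load  L5  ⟶  ISS  (L5)  txn=∅  M[L5]=39
step 24: P2: load  L0  ⟶  IIE  (L0)  txn=BusRd  M[L0]=50
step 25: P1: load  L5  ⟶  ISS  (L5)  txn=∅  M[L5]=39
step 26: P2: load  L1  ⟶  ISS  (L1)  txn=BusRd+Flush  M[L1]=67
step 27: P1: load  L5  ⟶  ISS  (L5)  txn=∅  M[L5]=39
step 28: P2: load  L5  ⟶  ISS  (L5)  txn=∅  M[L5]=39

invalidations = 1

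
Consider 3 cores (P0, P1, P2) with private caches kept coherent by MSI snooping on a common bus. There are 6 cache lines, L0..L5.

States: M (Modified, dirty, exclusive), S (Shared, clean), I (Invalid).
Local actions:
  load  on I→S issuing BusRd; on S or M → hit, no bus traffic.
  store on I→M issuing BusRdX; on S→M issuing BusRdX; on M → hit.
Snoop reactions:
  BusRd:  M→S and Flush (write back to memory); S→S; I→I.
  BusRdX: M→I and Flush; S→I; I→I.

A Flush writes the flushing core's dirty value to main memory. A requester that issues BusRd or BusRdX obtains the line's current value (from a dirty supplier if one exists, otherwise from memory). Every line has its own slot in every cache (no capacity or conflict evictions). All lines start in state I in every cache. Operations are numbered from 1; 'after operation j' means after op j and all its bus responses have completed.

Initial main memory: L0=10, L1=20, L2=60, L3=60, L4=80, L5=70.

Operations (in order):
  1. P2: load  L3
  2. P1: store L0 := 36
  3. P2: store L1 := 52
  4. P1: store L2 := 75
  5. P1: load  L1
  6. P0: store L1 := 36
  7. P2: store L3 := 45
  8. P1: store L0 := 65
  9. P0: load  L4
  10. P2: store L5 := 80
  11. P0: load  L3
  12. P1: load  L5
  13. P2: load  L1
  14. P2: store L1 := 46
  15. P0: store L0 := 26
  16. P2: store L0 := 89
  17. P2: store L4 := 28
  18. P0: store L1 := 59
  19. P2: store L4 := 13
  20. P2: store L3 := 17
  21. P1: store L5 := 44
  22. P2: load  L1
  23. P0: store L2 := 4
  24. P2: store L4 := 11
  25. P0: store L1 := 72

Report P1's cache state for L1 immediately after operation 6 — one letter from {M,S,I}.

[1] P2: load  L3 | P0:I, P1:I, P2:S(60) | bus: BusRd
[2] P1: store L0 := 36 | P0:I, P1:M(36), P2:I | bus: BusRdX
[3] P2: store L1 := 52 | P0:I, P1:I, P2:M(52) | bus: BusRdX
[4] P1: store L2 := 75 | P0:I, P1:M(75), P2:I | bus: BusRdX
[5] P1: load  L1 | P0:I, P1:S(52), P2:S(52) | bus: BusRd,Flush
[6] P0: store L1 := 36 | P0:M(36), P1:I, P2:I | bus: BusRdX
[7] P2: store L3 := 45 | P0:I, P1:I, P2:M(45) | bus: BusRdX
[8] P1: store L0 := 65 | P0:I, P1:M(65), P2:I | bus: none
[9] P0: load  L4 | P0:S(80), P1:I, P2:I | bus: BusRd
[10] P2: store L5 := 80 | P0:I, P1:I, P2:M(80) | bus: BusRdX
[11] P0: load  L3 | P0:S(45), P1:I, P2:S(45) | bus: BusRd,Flush
[12] P1: load  L5 | P0:I, P1:S(80), P2:S(80) | bus: BusRd,Flush
[13] P2: load  L1 | P0:S(36), P1:I, P2:S(36) | bus: BusRd,Flush
[14] P2: store L1 := 46 | P0:I, P1:I, P2:M(46) | bus: BusRdX
[15] P0: store L0 := 26 | P0:M(26), P1:I, P2:I | bus: BusRdX,Flush
[16] P2: store L0 := 89 | P0:I, P1:I, P2:M(89) | bus: BusRdX,Flush
[17] P2: store L4 := 28 | P0:I, P1:I, P2:M(28) | bus: BusRdX
[18] P0: store L1 := 59 | P0:M(59), P1:I, P2:I | bus: BusRdX,Flush
[19] P2: store L4 := 13 | P0:I, P1:I, P2:M(13) | bus: none
[20] P2: store L3 := 17 | P0:I, P1:I, P2:M(17) | bus: BusRdX
[21] P1: store L5 := 44 | P0:I, P1:M(44), P2:I | bus: BusRdX
[22] P2: load  L1 | P0:S(59), P1:I, P2:S(59) | bus: BusRd,Flush
[23] P0: store L2 := 4 | P0:M(4), P1:I, P2:I | bus: BusRdX,Flush
[24] P2: store L4 := 11 | P0:I, P1:I, P2:M(11) | bus: none
[25] P0: store L1 := 72 | P0:M(72), P1:I, P2:I | bus: BusRdX

state = I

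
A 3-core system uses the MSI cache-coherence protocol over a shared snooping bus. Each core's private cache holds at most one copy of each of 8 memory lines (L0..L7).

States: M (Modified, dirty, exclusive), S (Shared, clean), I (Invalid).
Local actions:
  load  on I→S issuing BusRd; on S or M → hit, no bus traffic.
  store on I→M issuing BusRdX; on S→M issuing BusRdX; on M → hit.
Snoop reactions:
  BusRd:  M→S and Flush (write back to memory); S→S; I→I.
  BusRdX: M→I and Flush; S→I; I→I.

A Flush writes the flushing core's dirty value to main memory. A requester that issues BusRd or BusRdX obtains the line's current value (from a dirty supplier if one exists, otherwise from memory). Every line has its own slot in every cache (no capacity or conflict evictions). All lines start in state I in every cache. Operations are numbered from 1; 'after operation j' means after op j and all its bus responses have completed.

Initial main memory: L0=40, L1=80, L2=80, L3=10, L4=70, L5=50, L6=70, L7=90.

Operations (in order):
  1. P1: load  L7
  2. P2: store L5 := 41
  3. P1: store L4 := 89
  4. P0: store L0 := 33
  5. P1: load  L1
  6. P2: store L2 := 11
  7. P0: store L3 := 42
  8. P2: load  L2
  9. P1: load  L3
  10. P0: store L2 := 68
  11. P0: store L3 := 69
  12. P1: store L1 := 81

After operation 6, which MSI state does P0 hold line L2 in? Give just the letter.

  op1 P1: load  L7 → I/S/I on L7; bus BusRd; mem=90
  op2 P2: store L5 := 41 → I/I/M on L5; bus BusRdX; mem=50
  op3 P1: store L4 := 89 → I/M/I on L4; bus BusRdX; mem=70
  op4 P0: store L0 := 33 → M/I/I on L0; bus BusRdX; mem=40
  op5 P1: load  L1 → I/S/I on L1; bus BusRd; mem=80
  op6 P2: store L2 := 11 → I/I/M on L2; bus BusRdX; mem=80
  op7 P0: store L3 := 42 → M/I/I on L3; bus BusRdX; mem=10
  op8 P2: load  L2 → I/I/M on L2; bus (none); mem=80
  op9 P1: load  L3 → S/S/I on L3; bus BusRd Flush; mem=42
  op10 P0: store L2 := 68 → M/I/I on L2; bus BusRdX Flush; mem=11
  op11 P0: store L3 := 69 → M/I/I on L3; bus BusRdX; mem=42
  op12 P1: store L1 := 81 → I/M/I on L1; bus BusRdX; mem=80

state = I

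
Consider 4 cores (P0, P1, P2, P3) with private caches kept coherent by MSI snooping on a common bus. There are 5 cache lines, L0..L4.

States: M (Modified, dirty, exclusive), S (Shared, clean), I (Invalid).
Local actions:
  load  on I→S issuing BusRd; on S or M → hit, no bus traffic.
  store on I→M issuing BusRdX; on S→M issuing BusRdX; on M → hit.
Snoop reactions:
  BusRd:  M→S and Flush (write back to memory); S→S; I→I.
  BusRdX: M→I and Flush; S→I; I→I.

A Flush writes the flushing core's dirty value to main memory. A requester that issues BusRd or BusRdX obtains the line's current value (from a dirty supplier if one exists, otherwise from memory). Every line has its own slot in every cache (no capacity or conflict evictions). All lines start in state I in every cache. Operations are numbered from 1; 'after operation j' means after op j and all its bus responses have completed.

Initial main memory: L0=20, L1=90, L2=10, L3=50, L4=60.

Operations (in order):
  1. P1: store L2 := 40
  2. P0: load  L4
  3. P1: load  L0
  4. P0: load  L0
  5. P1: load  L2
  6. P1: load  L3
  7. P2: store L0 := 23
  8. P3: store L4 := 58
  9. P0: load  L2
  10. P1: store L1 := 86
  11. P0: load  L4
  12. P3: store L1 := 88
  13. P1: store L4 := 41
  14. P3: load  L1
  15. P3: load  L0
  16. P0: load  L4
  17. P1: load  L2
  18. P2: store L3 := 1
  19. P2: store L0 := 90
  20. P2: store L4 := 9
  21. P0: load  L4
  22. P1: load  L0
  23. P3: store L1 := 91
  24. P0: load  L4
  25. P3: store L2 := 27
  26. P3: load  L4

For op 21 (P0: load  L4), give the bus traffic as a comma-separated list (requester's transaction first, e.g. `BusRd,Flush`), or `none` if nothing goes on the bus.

bus = BusRd,Flush

step 1: P1: store L2 := 40  ⟶  IMII  (L2)  txn=BusRdX  M[L2]=10
step 2: P0: load  L4  ⟶  SIII  (L4)  txn=BusRd  M[L4]=60
step 3: P1: load  L0  ⟶  ISII  (L0)  txn=BusRd  M[L0]=20
step 4: P0: load  L0  ⟶  SSII  (L0)  txn=BusRd  M[L0]=20
step 5: P1: load  L2  ⟶  IMII  (L2)  txn=∅  M[L2]=10
step 6: P1: load  L3  ⟶  ISII  (L3)  txn=BusRd  M[L3]=50
step 7: P2: store L0 := 23  ⟶  IIMI  (L0)  txn=BusRdX  M[L0]=20
step 8: P3: store L4 := 58  ⟶  IIIM  (L4)  txn=BusRdX  M[L4]=60
step 9: P0: load  L2  ⟶  SSII  (L2)  txn=BusRd+Flush  M[L2]=40
step 10: P1: store L1 := 86  ⟶  IMII  (L1)  txn=BusRdX  M[L1]=90
step 11: P0: load  L4  ⟶  SIIS  (L4)  txn=BusRd+Flush  M[L4]=58
step 12: P3: store L1 := 88  ⟶  IIIM  (L1)  txn=BusRdX+Flush  M[L1]=86
step 13: P1: store L4 := 41  ⟶  IMII  (L4)  txn=BusRdX  M[L4]=58
step 14: P3: load  L1  ⟶  IIIM  (L1)  txn=∅  M[L1]=86
step 15: P3: load  L0  ⟶  IISS  (L0)  txn=BusRd+Flush  M[L0]=23
step 16: P0: load  L4  ⟶  SSII  (L4)  txn=BusRd+Flush  M[L4]=41
step 17: P1: load  L2  ⟶  SSII  (L2)  txn=∅  M[L2]=40
step 18: P2: store L3 := 1  ⟶  IIMI  (L3)  txn=BusRdX  M[L3]=50
step 19: P2: store L0 := 90  ⟶  IIMI  (L0)  txn=BusRdX  M[L0]=23
step 20: P2: store L4 := 9  ⟶  IIMI  (L4)  txn=BusRdX  M[L4]=41
step 21: P0: load  L4  ⟶  SISI  (L4)  txn=BusRd+Flush  M[L4]=9
step 22: P1: load  L0  ⟶  ISSI  (L0)  txn=BusRd+Flush  M[L0]=90
step 23: P3: store L1 := 91  ⟶  IIIM  (L1)  txn=∅  M[L1]=86
step 24: P0: load  L4  ⟶  SISI  (L4)  txn=∅  M[L4]=9
step 25: P3: store L2 := 27  ⟶  IIIM  (L2)  txn=BusRdX  M[L2]=40
step 26: P3: load  L4  ⟶  SISS  (L4)  txn=BusRd  M[L4]=9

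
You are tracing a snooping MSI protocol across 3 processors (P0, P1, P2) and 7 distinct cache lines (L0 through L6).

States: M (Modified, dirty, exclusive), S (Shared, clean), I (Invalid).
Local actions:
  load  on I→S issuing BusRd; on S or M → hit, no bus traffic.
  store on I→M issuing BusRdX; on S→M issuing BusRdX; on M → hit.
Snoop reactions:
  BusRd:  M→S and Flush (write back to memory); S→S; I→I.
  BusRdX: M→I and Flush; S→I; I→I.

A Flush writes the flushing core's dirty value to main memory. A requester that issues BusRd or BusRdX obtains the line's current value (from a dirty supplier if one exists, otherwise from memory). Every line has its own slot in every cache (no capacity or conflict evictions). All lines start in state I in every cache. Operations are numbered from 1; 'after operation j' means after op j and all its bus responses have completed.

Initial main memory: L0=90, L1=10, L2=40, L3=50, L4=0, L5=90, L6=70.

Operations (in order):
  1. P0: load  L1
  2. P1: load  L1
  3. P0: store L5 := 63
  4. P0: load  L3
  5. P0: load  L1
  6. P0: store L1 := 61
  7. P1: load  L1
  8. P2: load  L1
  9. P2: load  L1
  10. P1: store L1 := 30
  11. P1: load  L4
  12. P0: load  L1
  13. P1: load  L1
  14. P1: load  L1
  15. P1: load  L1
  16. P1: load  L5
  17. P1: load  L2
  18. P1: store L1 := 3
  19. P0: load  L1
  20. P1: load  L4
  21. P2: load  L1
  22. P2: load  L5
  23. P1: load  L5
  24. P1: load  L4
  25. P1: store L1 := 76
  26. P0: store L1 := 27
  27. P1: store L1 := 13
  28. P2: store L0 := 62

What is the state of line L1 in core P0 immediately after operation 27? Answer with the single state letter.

  op1 P0: load  L1 → S/I/I on L1; bus BusRd; mem=10
  op2 P1: load  L1 → S/S/I on L1; bus BusRd; mem=10
  op3 P0: store L5 := 63 → M/I/I on L5; bus BusRdX; mem=90
  op4 P0: load  L3 → S/I/I on L3; bus BusRd; mem=50
  op5 P0: load  L1 → S/S/I on L1; bus (none); mem=10
  op6 P0: store L1 := 61 → M/I/I on L1; bus BusRdX; mem=10
  op7 P1: load  L1 → S/S/I on L1; bus BusRd Flush; mem=61
  op8 P2: load  L1 → S/S/S on L1; bus BusRd; mem=61
  op9 P2: load  L1 → S/S/S on L1; bus (none); mem=61
  op10 P1: store L1 := 30 → I/M/I on L1; bus BusRdX; mem=61
  op11 P1: load  L4 → I/S/I on L4; bus BusRd; mem=0
  op12 P0: load  L1 → S/S/I on L1; bus BusRd Flush; mem=30
  op13 P1: load  L1 → S/S/I on L1; bus (none); mem=30
  op14 P1: load  L1 → S/S/I on L1; bus (none); mem=30
  op15 P1: load  L1 → S/S/I on L1; bus (none); mem=30
  op16 P1: load  L5 → S/S/I on L5; bus BusRd Flush; mem=63
  op17 P1: load  L2 → I/S/I on L2; bus BusRd; mem=40
  op18 P1: store L1 := 3 → I/M/I on L1; bus BusRdX; mem=30
  op19 P0: load  L1 → S/S/I on L1; bus BusRd Flush; mem=3
  op20 P1: load  L4 → I/S/I on L4; bus (none); mem=0
  op21 P2: load  L1 → S/S/S on L1; bus BusRd; mem=3
  op22 P2: load  L5 → S/S/S on L5; bus BusRd; mem=63
  op23 P1: load  L5 → S/S/S on L5; bus (none); mem=63
  op24 P1: load  L4 → I/S/I on L4; bus (none); mem=0
  op25 P1: store L1 := 76 → I/M/I on L1; bus BusRdX; mem=3
  op26 P0: store L1 := 27 → M/I/I on L1; bus BusRdX Flush; mem=76
  op27 P1: store L1 := 13 → I/M/I on L1; bus BusRdX Flush; mem=27
  op28 P2: store L0 := 62 → I/I/M on L0; bus BusRdX; mem=90

state = I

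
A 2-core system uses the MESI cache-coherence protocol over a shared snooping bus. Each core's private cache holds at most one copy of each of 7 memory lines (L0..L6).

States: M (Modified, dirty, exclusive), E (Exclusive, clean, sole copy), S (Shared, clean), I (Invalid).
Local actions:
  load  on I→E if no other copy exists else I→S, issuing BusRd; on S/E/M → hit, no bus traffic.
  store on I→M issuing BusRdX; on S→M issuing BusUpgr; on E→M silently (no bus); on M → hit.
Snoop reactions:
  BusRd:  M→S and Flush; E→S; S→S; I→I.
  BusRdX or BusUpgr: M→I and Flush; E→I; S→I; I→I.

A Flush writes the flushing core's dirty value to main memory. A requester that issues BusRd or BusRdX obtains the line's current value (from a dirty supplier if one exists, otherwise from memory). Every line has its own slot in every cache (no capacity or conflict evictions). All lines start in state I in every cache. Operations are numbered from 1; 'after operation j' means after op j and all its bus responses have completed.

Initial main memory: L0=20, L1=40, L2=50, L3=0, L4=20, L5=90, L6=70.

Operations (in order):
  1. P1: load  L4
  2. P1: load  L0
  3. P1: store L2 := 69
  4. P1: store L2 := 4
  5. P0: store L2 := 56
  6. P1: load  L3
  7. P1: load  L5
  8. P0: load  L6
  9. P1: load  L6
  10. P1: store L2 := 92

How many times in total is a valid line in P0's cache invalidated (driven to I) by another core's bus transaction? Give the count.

invalidations = 1

[1] P1: load  L4 | P0:I, P1:E(20) | bus: BusRd
[2] P1: load  L0 | P0:I, P1:E(20) | bus: BusRd
[3] P1: store L2 := 69 | P0:I, P1:M(69) | bus: BusRdX
[4] P1: store L2 := 4 | P0:I, P1:M(4) | bus: none
[5] P0: store L2 := 56 | P0:M(56), P1:I | bus: BusRdX,Flush
[6] P1: load  L3 | P0:I, P1:E(0) | bus: BusRd
[7] P1: load  L5 | P0:I, P1:E(90) | bus: BusRd
[8] P0: load  L6 | P0:E(70), P1:I | bus: BusRd
[9] P1: load  L6 | P0:S(70), P1:S(70) | bus: BusRd
[10] P1: store L2 := 92 | P0:I, P1:M(92) | bus: BusRdX,Flush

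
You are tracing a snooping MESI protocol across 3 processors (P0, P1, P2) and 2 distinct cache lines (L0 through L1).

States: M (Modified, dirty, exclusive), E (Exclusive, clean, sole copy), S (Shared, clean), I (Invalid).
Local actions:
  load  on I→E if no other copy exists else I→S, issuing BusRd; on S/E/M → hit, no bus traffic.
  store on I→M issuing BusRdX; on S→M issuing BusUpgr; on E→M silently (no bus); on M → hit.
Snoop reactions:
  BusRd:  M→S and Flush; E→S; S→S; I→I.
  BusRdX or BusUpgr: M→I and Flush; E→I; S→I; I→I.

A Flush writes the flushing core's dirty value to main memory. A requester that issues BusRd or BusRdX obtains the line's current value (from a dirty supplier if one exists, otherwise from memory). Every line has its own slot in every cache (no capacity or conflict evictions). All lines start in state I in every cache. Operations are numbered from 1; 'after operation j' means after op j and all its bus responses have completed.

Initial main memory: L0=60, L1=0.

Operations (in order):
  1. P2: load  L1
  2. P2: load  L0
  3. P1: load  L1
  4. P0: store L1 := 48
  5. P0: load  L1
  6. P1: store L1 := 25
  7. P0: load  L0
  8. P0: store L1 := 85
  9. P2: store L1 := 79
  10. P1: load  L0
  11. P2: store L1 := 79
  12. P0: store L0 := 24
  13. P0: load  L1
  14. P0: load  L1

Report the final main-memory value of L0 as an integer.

memory[L0] = 60

step 1: P2: load  L1  ⟶  IIE  (L1)  txn=BusRd  M[L1]=0
step 2: P2: load  L0  ⟶  IIE  (L0)  txn=BusRd  M[L0]=60
step 3: P1: load  L1  ⟶  ISS  (L1)  txn=BusRd  M[L1]=0
step 4: P0: store L1 := 48  ⟶  MII  (L1)  txn=BusRdX  M[L1]=0
step 5: P0: load  L1  ⟶  MII  (L1)  txn=∅  M[L1]=0
step 6: P1: store L1 := 25  ⟶  IMI  (L1)  txn=BusRdX+Flush  M[L1]=48
step 7: P0: load  L0  ⟶  SIS  (L0)  txn=BusRd  M[L0]=60
step 8: P0: store L1 := 85  ⟶  MII  (L1)  txn=BusRdX+Flush  M[L1]=25
step 9: P2: store L1 := 79  ⟶  IIM  (L1)  txn=BusRdX+Flush  M[L1]=85
step 10: P1: load  L0  ⟶  SSS  (L0)  txn=BusRd  M[L0]=60
step 11: P2: store L1 := 79  ⟶  IIM  (L1)  txn=∅  M[L1]=85
step 12: P0: store L0 := 24  ⟶  MII  (L0)  txn=BusUpgr  M[L0]=60
step 13: P0: load  L1  ⟶  SIS  (L1)  txn=BusRd+Flush  M[L1]=79
step 14: P0: load  L1  ⟶  SIS  (L1)  txn=∅  M[L1]=79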